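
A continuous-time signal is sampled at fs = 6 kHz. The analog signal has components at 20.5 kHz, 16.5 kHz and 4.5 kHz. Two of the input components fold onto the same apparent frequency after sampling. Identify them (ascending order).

fs/2 = 3 kHz.
20.5 kHz mod fs = 2.5 kHz.
2.5 kHz ≤ fs/2 = 3 kHz, appears at 2.5 kHz.
16.5 kHz mod fs = 4.5 kHz.
4.5 kHz > fs/2 = 3 kHz, folds to fs − 4.5 kHz = 1.5 kHz.
4.5 kHz > fs/2 = 3 kHz, folds to fs − 4.5 kHz = 1.5 kHz.
4.5 kHz and 16.5 kHz both map to 1.5 kHz.

4.5 kHz, 16.5 kHz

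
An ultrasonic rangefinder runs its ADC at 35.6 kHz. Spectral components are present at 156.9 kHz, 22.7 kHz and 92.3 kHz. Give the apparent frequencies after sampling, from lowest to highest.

fs/2 = 17.8 kHz.
156.9 kHz mod fs = 14.5 kHz.
14.5 kHz ≤ fs/2 = 17.8 kHz, appears at 14.5 kHz.
22.7 kHz > fs/2 = 17.8 kHz, folds to fs − 22.7 kHz = 12.9 kHz.
92.3 kHz mod fs = 21.1 kHz.
21.1 kHz > fs/2 = 17.8 kHz, folds to fs − 21.1 kHz = 14.5 kHz.
Distinct values: {12.9 kHz, 14.5 kHz}.

12.9 kHz, 14.5 kHz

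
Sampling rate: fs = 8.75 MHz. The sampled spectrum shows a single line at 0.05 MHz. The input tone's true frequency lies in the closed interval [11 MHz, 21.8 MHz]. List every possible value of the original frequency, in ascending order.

Frequencies that alias to 0.05 MHz are k·fs ± 0.05 MHz for integer k ≥ 0.
k=0: 0.05 MHz.
k=1: 8.7 MHz, 8.8 MHz.
k=2: 17.45 MHz, 17.55 MHz.
k=3: 26.2 MHz, 26.3 MHz.
Within [11 MHz, 21.8 MHz]: 17.45 MHz, 17.55 MHz.

17.45 MHz, 17.55 MHz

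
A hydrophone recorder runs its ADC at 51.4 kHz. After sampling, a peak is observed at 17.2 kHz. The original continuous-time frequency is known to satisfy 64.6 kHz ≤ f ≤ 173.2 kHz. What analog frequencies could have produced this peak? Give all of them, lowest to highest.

68.6 kHz, 85.6 kHz, 120 kHz, 137 kHz, 171.4 kHz

Frequencies that alias to 17.2 kHz are k·fs ± 17.2 kHz for integer k ≥ 0.
k=0: 17.2 kHz.
k=1: 34.2 kHz, 68.6 kHz.
k=2: 85.6 kHz, 120 kHz.
k=3: 137 kHz, 171.4 kHz.
k=4: 188.4 kHz, 222.8 kHz.
Within [64.6 kHz, 173.2 kHz]: 68.6 kHz, 85.6 kHz, 120 kHz, 137 kHz, 171.4 kHz.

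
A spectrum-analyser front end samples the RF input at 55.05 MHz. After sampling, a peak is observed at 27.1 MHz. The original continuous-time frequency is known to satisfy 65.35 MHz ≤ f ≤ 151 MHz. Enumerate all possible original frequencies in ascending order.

Frequencies that alias to 27.1 MHz are k·fs ± 27.1 MHz for integer k ≥ 0.
k=0: 27.1 MHz.
k=1: 27.95 MHz, 82.15 MHz.
k=2: 83 MHz, 137.2 MHz.
k=3: 138.05 MHz, 192.25 MHz.
k=4: 193.1 MHz, 247.3 MHz.
Within [65.35 MHz, 151 MHz]: 82.15 MHz, 83 MHz, 137.2 MHz, 138.05 MHz.

82.15 MHz, 83 MHz, 137.2 MHz, 138.05 MHz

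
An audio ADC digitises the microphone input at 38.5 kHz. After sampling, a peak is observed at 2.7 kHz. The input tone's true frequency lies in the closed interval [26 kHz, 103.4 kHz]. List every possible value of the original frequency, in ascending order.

Frequencies that alias to 2.7 kHz are k·fs ± 2.7 kHz for integer k ≥ 0.
k=0: 2.7 kHz.
k=1: 35.8 kHz, 41.2 kHz.
k=2: 74.3 kHz, 79.7 kHz.
k=3: 112.8 kHz, 118.2 kHz.
Within [26 kHz, 103.4 kHz]: 35.8 kHz, 41.2 kHz, 74.3 kHz, 79.7 kHz.

35.8 kHz, 41.2 kHz, 74.3 kHz, 79.7 kHz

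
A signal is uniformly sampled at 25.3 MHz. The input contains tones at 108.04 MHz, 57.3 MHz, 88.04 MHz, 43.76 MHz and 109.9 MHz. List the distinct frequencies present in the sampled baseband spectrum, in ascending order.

fs/2 = 12.65 MHz.
108.04 MHz mod fs = 6.84 MHz.
6.84 MHz ≤ fs/2 = 12.65 MHz, appears at 6.84 MHz.
57.3 MHz mod fs = 6.7 MHz.
6.7 MHz ≤ fs/2 = 12.65 MHz, appears at 6.7 MHz.
88.04 MHz mod fs = 12.14 MHz.
12.14 MHz ≤ fs/2 = 12.65 MHz, appears at 12.14 MHz.
43.76 MHz mod fs = 18.46 MHz.
18.46 MHz > fs/2 = 12.65 MHz, folds to fs − 18.46 MHz = 6.84 MHz.
109.9 MHz mod fs = 8.7 MHz.
8.7 MHz ≤ fs/2 = 12.65 MHz, appears at 8.7 MHz.
Distinct values: {6.7 MHz, 6.84 MHz, 8.7 MHz, 12.14 MHz}.

6.7 MHz, 6.84 MHz, 8.7 MHz, 12.14 MHz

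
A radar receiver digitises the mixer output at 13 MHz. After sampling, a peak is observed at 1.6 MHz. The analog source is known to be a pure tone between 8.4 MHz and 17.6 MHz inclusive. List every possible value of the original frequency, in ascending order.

11.4 MHz, 14.6 MHz

Frequencies that alias to 1.6 MHz are k·fs ± 1.6 MHz for integer k ≥ 0.
k=0: 1.6 MHz.
k=1: 11.4 MHz, 14.6 MHz.
k=2: 24.4 MHz, 27.6 MHz.
Within [8.4 MHz, 17.6 MHz]: 11.4 MHz, 14.6 MHz.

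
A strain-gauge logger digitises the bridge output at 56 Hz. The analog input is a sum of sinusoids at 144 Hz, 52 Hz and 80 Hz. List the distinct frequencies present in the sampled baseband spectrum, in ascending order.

fs/2 = 28 Hz.
144 Hz mod fs = 32 Hz.
32 Hz > fs/2 = 28 Hz, folds to fs − 32 Hz = 24 Hz.
52 Hz > fs/2 = 28 Hz, folds to fs − 52 Hz = 4 Hz.
80 Hz mod fs = 24 Hz.
24 Hz ≤ fs/2 = 28 Hz, appears at 24 Hz.
Distinct values: {4 Hz, 24 Hz}.

4 Hz, 24 Hz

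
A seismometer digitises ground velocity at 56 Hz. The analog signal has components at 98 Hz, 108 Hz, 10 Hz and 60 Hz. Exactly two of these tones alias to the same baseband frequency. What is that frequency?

fs/2 = 28 Hz.
98 Hz mod fs = 42 Hz.
42 Hz > fs/2 = 28 Hz, folds to fs − 42 Hz = 14 Hz.
108 Hz mod fs = 52 Hz.
52 Hz > fs/2 = 28 Hz, folds to fs − 52 Hz = 4 Hz.
10 Hz ≤ fs/2 = 28 Hz, passes unchanged.
60 Hz mod fs = 4 Hz.
4 Hz ≤ fs/2 = 28 Hz, appears at 4 Hz.
60 Hz and 108 Hz both map to 4 Hz.

4 Hz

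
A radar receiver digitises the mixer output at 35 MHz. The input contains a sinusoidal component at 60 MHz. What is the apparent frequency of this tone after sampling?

10 MHz

60 MHz mod fs = 25 MHz.
25 MHz > fs/2 = 17.5 MHz, folds to fs − 25 MHz = 10 MHz.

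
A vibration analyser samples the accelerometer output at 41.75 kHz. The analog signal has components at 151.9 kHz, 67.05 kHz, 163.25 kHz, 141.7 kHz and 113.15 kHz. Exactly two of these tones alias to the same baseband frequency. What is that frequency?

fs/2 = 20.875 kHz.
151.9 kHz mod fs = 26.65 kHz.
26.65 kHz > fs/2 = 20.875 kHz, folds to fs − 26.65 kHz = 15.1 kHz.
67.05 kHz mod fs = 25.3 kHz.
25.3 kHz > fs/2 = 20.875 kHz, folds to fs − 25.3 kHz = 16.45 kHz.
163.25 kHz mod fs = 38 kHz.
38 kHz > fs/2 = 20.875 kHz, folds to fs − 38 kHz = 3.75 kHz.
141.7 kHz mod fs = 16.45 kHz.
16.45 kHz ≤ fs/2 = 20.875 kHz, appears at 16.45 kHz.
113.15 kHz mod fs = 29.65 kHz.
29.65 kHz > fs/2 = 20.875 kHz, folds to fs − 29.65 kHz = 12.1 kHz.
67.05 kHz and 141.7 kHz both map to 16.45 kHz.

16.45 kHz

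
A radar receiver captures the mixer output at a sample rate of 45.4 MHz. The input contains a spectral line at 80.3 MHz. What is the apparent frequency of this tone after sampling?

80.3 MHz mod fs = 34.9 MHz.
34.9 MHz > fs/2 = 22.7 MHz, folds to fs − 34.9 MHz = 10.5 MHz.

10.5 MHz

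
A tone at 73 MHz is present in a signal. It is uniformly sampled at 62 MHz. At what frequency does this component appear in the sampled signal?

11 MHz

73 MHz mod fs = 11 MHz.
11 MHz ≤ fs/2 = 31 MHz, appears at 11 MHz.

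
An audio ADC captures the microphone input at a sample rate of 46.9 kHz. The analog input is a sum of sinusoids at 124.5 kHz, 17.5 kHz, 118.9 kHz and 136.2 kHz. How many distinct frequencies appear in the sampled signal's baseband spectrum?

fs/2 = 23.45 kHz.
124.5 kHz mod fs = 30.7 kHz.
30.7 kHz > fs/2 = 23.45 kHz, folds to fs − 30.7 kHz = 16.2 kHz.
17.5 kHz ≤ fs/2 = 23.45 kHz, passes unchanged.
118.9 kHz mod fs = 25.1 kHz.
25.1 kHz > fs/2 = 23.45 kHz, folds to fs − 25.1 kHz = 21.8 kHz.
136.2 kHz mod fs = 42.4 kHz.
42.4 kHz > fs/2 = 23.45 kHz, folds to fs − 42.4 kHz = 4.5 kHz.
Distinct values: {4.5 kHz, 16.2 kHz, 17.5 kHz, 21.8 kHz} → 4.

4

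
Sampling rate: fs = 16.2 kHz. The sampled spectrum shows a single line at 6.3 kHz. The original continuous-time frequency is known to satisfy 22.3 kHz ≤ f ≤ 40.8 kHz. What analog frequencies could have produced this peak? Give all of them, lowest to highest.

22.5 kHz, 26.1 kHz, 38.7 kHz

Frequencies that alias to 6.3 kHz are k·fs ± 6.3 kHz for integer k ≥ 0.
k=0: 6.3 kHz.
k=1: 9.9 kHz, 22.5 kHz.
k=2: 26.1 kHz, 38.7 kHz.
k=3: 42.3 kHz, 54.9 kHz.
Within [22.3 kHz, 40.8 kHz]: 22.5 kHz, 26.1 kHz, 38.7 kHz.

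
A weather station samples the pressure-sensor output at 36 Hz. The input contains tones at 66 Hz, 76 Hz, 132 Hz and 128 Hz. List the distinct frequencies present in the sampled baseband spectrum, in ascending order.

4 Hz, 6 Hz, 12 Hz, 16 Hz

fs/2 = 18 Hz.
66 Hz mod fs = 30 Hz.
30 Hz > fs/2 = 18 Hz, folds to fs − 30 Hz = 6 Hz.
76 Hz mod fs = 4 Hz.
4 Hz ≤ fs/2 = 18 Hz, appears at 4 Hz.
132 Hz mod fs = 24 Hz.
24 Hz > fs/2 = 18 Hz, folds to fs − 24 Hz = 12 Hz.
128 Hz mod fs = 20 Hz.
20 Hz > fs/2 = 18 Hz, folds to fs − 20 Hz = 16 Hz.
Distinct values: {4 Hz, 6 Hz, 12 Hz, 16 Hz}.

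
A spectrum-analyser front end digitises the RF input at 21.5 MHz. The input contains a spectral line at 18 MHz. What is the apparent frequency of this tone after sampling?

3.5 MHz

18 MHz > fs/2 = 10.75 MHz, folds to fs − 18 MHz = 3.5 MHz.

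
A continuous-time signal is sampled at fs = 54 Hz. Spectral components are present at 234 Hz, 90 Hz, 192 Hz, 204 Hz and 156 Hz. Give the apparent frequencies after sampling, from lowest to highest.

6 Hz, 12 Hz, 18 Hz, 24 Hz

fs/2 = 27 Hz.
234 Hz mod fs = 18 Hz.
18 Hz ≤ fs/2 = 27 Hz, appears at 18 Hz.
90 Hz mod fs = 36 Hz.
36 Hz > fs/2 = 27 Hz, folds to fs − 36 Hz = 18 Hz.
192 Hz mod fs = 30 Hz.
30 Hz > fs/2 = 27 Hz, folds to fs − 30 Hz = 24 Hz.
204 Hz mod fs = 42 Hz.
42 Hz > fs/2 = 27 Hz, folds to fs − 42 Hz = 12 Hz.
156 Hz mod fs = 48 Hz.
48 Hz > fs/2 = 27 Hz, folds to fs − 48 Hz = 6 Hz.
Distinct values: {6 Hz, 12 Hz, 18 Hz, 24 Hz}.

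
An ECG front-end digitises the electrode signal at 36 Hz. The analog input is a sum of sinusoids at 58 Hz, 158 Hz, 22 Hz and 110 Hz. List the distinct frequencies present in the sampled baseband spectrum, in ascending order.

2 Hz, 14 Hz

fs/2 = 18 Hz.
58 Hz mod fs = 22 Hz.
22 Hz > fs/2 = 18 Hz, folds to fs − 22 Hz = 14 Hz.
158 Hz mod fs = 14 Hz.
14 Hz ≤ fs/2 = 18 Hz, appears at 14 Hz.
22 Hz > fs/2 = 18 Hz, folds to fs − 22 Hz = 14 Hz.
110 Hz mod fs = 2 Hz.
2 Hz ≤ fs/2 = 18 Hz, appears at 2 Hz.
Distinct values: {2 Hz, 14 Hz}.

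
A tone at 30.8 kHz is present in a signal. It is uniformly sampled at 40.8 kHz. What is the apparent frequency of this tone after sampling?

30.8 kHz > fs/2 = 20.4 kHz, folds to fs − 30.8 kHz = 10 kHz.

10 kHz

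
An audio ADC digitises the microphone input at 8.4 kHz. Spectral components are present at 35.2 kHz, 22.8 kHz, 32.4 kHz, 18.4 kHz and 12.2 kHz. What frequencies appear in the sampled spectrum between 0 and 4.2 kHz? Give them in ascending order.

1.2 kHz, 1.6 kHz, 2.4 kHz, 3.8 kHz

fs/2 = 4.2 kHz.
35.2 kHz mod fs = 1.6 kHz.
1.6 kHz ≤ fs/2 = 4.2 kHz, appears at 1.6 kHz.
22.8 kHz mod fs = 6 kHz.
6 kHz > fs/2 = 4.2 kHz, folds to fs − 6 kHz = 2.4 kHz.
32.4 kHz mod fs = 7.2 kHz.
7.2 kHz > fs/2 = 4.2 kHz, folds to fs − 7.2 kHz = 1.2 kHz.
18.4 kHz mod fs = 1.6 kHz.
1.6 kHz ≤ fs/2 = 4.2 kHz, appears at 1.6 kHz.
12.2 kHz mod fs = 3.8 kHz.
3.8 kHz ≤ fs/2 = 4.2 kHz, appears at 3.8 kHz.
Distinct values: {1.2 kHz, 1.6 kHz, 2.4 kHz, 3.8 kHz}.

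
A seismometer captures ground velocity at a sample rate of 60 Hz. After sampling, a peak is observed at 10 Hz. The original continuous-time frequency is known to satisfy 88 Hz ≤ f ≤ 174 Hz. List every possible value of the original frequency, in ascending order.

Frequencies that alias to 10 Hz are k·fs ± 10 Hz for integer k ≥ 0.
k=0: 10 Hz.
k=1: 50 Hz, 70 Hz.
k=2: 110 Hz, 130 Hz.
k=3: 170 Hz, 190 Hz.
k=4: 230 Hz, 250 Hz.
Within [88 Hz, 174 Hz]: 110 Hz, 130 Hz, 170 Hz.

110 Hz, 130 Hz, 170 Hz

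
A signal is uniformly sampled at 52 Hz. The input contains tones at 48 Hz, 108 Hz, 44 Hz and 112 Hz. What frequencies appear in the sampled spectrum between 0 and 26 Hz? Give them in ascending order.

4 Hz, 8 Hz

fs/2 = 26 Hz.
48 Hz > fs/2 = 26 Hz, folds to fs − 48 Hz = 4 Hz.
108 Hz mod fs = 4 Hz.
4 Hz ≤ fs/2 = 26 Hz, appears at 4 Hz.
44 Hz > fs/2 = 26 Hz, folds to fs − 44 Hz = 8 Hz.
112 Hz mod fs = 8 Hz.
8 Hz ≤ fs/2 = 26 Hz, appears at 8 Hz.
Distinct values: {4 Hz, 8 Hz}.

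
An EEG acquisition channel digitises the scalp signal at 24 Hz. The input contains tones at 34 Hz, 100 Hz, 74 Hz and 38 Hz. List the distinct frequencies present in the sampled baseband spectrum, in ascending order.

fs/2 = 12 Hz.
34 Hz mod fs = 10 Hz.
10 Hz ≤ fs/2 = 12 Hz, appears at 10 Hz.
100 Hz mod fs = 4 Hz.
4 Hz ≤ fs/2 = 12 Hz, appears at 4 Hz.
74 Hz mod fs = 2 Hz.
2 Hz ≤ fs/2 = 12 Hz, appears at 2 Hz.
38 Hz mod fs = 14 Hz.
14 Hz > fs/2 = 12 Hz, folds to fs − 14 Hz = 10 Hz.
Distinct values: {2 Hz, 4 Hz, 10 Hz}.

2 Hz, 4 Hz, 10 Hz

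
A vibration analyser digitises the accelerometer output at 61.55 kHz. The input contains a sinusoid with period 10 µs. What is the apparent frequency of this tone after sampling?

23.1 kHz

T = 10 µs → f = 1/T = 100 kHz.
100 kHz mod fs = 38.45 kHz.
38.45 kHz > fs/2 = 30.775 kHz, folds to fs − 38.45 kHz = 23.1 kHz.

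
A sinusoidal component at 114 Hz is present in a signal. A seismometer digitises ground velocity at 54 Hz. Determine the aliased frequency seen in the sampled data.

114 Hz mod fs = 6 Hz.
6 Hz ≤ fs/2 = 27 Hz, appears at 6 Hz.

6 Hz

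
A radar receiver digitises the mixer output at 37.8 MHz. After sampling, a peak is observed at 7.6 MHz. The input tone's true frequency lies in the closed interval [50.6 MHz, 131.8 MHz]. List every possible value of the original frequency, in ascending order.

68 MHz, 83.2 MHz, 105.8 MHz, 121 MHz

Frequencies that alias to 7.6 MHz are k·fs ± 7.6 MHz for integer k ≥ 0.
k=0: 7.6 MHz.
k=1: 30.2 MHz, 45.4 MHz.
k=2: 68 MHz, 83.2 MHz.
k=3: 105.8 MHz, 121 MHz.
k=4: 143.6 MHz, 158.8 MHz.
Within [50.6 MHz, 131.8 MHz]: 68 MHz, 83.2 MHz, 105.8 MHz, 121 MHz.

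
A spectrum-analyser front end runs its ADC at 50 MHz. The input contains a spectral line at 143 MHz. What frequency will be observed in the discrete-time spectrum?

7 MHz

143 MHz mod fs = 43 MHz.
43 MHz > fs/2 = 25 MHz, folds to fs − 43 MHz = 7 MHz.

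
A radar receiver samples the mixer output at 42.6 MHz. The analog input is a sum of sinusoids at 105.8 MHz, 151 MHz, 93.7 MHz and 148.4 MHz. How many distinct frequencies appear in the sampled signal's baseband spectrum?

3

fs/2 = 21.3 MHz.
105.8 MHz mod fs = 20.6 MHz.
20.6 MHz ≤ fs/2 = 21.3 MHz, appears at 20.6 MHz.
151 MHz mod fs = 23.2 MHz.
23.2 MHz > fs/2 = 21.3 MHz, folds to fs − 23.2 MHz = 19.4 MHz.
93.7 MHz mod fs = 8.5 MHz.
8.5 MHz ≤ fs/2 = 21.3 MHz, appears at 8.5 MHz.
148.4 MHz mod fs = 20.6 MHz.
20.6 MHz ≤ fs/2 = 21.3 MHz, appears at 20.6 MHz.
Distinct values: {8.5 MHz, 19.4 MHz, 20.6 MHz} → 3.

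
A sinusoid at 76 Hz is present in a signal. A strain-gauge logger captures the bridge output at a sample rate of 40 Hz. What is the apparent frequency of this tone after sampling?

76 Hz mod fs = 36 Hz.
36 Hz > fs/2 = 20 Hz, folds to fs − 36 Hz = 4 Hz.

4 Hz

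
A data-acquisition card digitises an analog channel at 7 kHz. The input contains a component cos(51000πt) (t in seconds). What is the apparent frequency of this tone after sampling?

2.5 kHz

ω = 51000π rad/s → f = ω/(2π) = 25500 Hz = 25.5 kHz.
25.5 kHz mod fs = 4.5 kHz.
4.5 kHz > fs/2 = 3.5 kHz, folds to fs − 4.5 kHz = 2.5 kHz.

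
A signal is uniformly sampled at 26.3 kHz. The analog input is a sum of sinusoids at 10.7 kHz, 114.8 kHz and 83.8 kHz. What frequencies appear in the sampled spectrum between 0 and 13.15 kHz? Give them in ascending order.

4.9 kHz, 9.6 kHz, 10.7 kHz

fs/2 = 13.15 kHz.
10.7 kHz ≤ fs/2 = 13.15 kHz, passes unchanged.
114.8 kHz mod fs = 9.6 kHz.
9.6 kHz ≤ fs/2 = 13.15 kHz, appears at 9.6 kHz.
83.8 kHz mod fs = 4.9 kHz.
4.9 kHz ≤ fs/2 = 13.15 kHz, appears at 4.9 kHz.
Distinct values: {4.9 kHz, 9.6 kHz, 10.7 kHz}.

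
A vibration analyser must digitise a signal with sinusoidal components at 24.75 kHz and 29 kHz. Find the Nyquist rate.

Highest-frequency component: 29 kHz.
Nyquist rate = 2 × 29 kHz = 58 kHz.

58 kHz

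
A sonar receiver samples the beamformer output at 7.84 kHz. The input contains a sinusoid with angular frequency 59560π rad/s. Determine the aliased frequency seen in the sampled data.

1.58 kHz

ω = 59560π rad/s → f = ω/(2π) = 29780 Hz = 29.78 kHz.
29.78 kHz mod fs = 6.26 kHz.
6.26 kHz > fs/2 = 3.92 kHz, folds to fs − 6.26 kHz = 1.58 kHz.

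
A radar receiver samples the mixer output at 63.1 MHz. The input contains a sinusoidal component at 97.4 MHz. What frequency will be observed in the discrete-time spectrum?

97.4 MHz mod fs = 34.3 MHz.
34.3 MHz > fs/2 = 31.55 MHz, folds to fs − 34.3 MHz = 28.8 MHz.

28.8 MHz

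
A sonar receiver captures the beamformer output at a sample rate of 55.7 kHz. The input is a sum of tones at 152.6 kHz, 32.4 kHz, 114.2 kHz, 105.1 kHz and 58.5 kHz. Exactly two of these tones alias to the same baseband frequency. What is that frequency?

fs/2 = 27.85 kHz.
152.6 kHz mod fs = 41.2 kHz.
41.2 kHz > fs/2 = 27.85 kHz, folds to fs − 41.2 kHz = 14.5 kHz.
32.4 kHz > fs/2 = 27.85 kHz, folds to fs − 32.4 kHz = 23.3 kHz.
114.2 kHz mod fs = 2.8 kHz.
2.8 kHz ≤ fs/2 = 27.85 kHz, appears at 2.8 kHz.
105.1 kHz mod fs = 49.4 kHz.
49.4 kHz > fs/2 = 27.85 kHz, folds to fs − 49.4 kHz = 6.3 kHz.
58.5 kHz mod fs = 2.8 kHz.
2.8 kHz ≤ fs/2 = 27.85 kHz, appears at 2.8 kHz.
58.5 kHz and 114.2 kHz both map to 2.8 kHz.

2.8 kHz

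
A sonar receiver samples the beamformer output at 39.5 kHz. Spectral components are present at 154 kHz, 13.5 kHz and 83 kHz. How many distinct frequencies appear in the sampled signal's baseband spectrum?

2

fs/2 = 19.75 kHz.
154 kHz mod fs = 35.5 kHz.
35.5 kHz > fs/2 = 19.75 kHz, folds to fs − 35.5 kHz = 4 kHz.
13.5 kHz ≤ fs/2 = 19.75 kHz, passes unchanged.
83 kHz mod fs = 4 kHz.
4 kHz ≤ fs/2 = 19.75 kHz, appears at 4 kHz.
Distinct values: {4 kHz, 13.5 kHz} → 2.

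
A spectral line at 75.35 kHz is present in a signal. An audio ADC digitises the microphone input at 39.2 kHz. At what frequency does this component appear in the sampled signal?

3.05 kHz

75.35 kHz mod fs = 36.15 kHz.
36.15 kHz > fs/2 = 19.6 kHz, folds to fs − 36.15 kHz = 3.05 kHz.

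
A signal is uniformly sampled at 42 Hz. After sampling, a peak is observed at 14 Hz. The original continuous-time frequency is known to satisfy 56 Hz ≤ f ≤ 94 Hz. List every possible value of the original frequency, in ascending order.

56 Hz, 70 Hz

Frequencies that alias to 14 Hz are k·fs ± 14 Hz for integer k ≥ 0.
k=0: 14 Hz.
k=1: 28 Hz, 56 Hz.
k=2: 70 Hz, 98 Hz.
k=3: 112 Hz, 140 Hz.
Within [56 Hz, 94 Hz]: 56 Hz, 70 Hz.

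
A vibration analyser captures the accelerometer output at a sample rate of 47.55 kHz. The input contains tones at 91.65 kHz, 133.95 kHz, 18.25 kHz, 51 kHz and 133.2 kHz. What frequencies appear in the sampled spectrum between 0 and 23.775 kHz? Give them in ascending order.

fs/2 = 23.775 kHz.
91.65 kHz mod fs = 44.1 kHz.
44.1 kHz > fs/2 = 23.775 kHz, folds to fs − 44.1 kHz = 3.45 kHz.
133.95 kHz mod fs = 38.85 kHz.
38.85 kHz > fs/2 = 23.775 kHz, folds to fs − 38.85 kHz = 8.7 kHz.
18.25 kHz ≤ fs/2 = 23.775 kHz, passes unchanged.
51 kHz mod fs = 3.45 kHz.
3.45 kHz ≤ fs/2 = 23.775 kHz, appears at 3.45 kHz.
133.2 kHz mod fs = 38.1 kHz.
38.1 kHz > fs/2 = 23.775 kHz, folds to fs − 38.1 kHz = 9.45 kHz.
Distinct values: {3.45 kHz, 8.7 kHz, 9.45 kHz, 18.25 kHz}.

3.45 kHz, 8.7 kHz, 9.45 kHz, 18.25 kHz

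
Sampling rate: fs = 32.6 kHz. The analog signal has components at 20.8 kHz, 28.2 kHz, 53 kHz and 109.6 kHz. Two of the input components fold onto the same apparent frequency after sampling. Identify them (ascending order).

20.8 kHz, 109.6 kHz

fs/2 = 16.3 kHz.
20.8 kHz > fs/2 = 16.3 kHz, folds to fs − 20.8 kHz = 11.8 kHz.
28.2 kHz > fs/2 = 16.3 kHz, folds to fs − 28.2 kHz = 4.4 kHz.
53 kHz mod fs = 20.4 kHz.
20.4 kHz > fs/2 = 16.3 kHz, folds to fs − 20.4 kHz = 12.2 kHz.
109.6 kHz mod fs = 11.8 kHz.
11.8 kHz ≤ fs/2 = 16.3 kHz, appears at 11.8 kHz.
20.8 kHz and 109.6 kHz both map to 11.8 kHz.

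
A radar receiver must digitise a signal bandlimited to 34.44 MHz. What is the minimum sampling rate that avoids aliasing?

Nyquist rate = 2 × 34.44 MHz = 68.88 MHz.

68.88 MHz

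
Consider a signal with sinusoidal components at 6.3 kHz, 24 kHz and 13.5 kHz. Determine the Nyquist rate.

Highest-frequency component: 24 kHz.
Nyquist rate = 2 × 24 kHz = 48 kHz.

48 kHz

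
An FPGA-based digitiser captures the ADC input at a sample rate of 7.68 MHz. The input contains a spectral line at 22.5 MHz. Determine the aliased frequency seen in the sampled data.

0.54 MHz

22.5 MHz mod fs = 7.14 MHz.
7.14 MHz > fs/2 = 3.84 MHz, folds to fs − 7.14 MHz = 0.54 MHz.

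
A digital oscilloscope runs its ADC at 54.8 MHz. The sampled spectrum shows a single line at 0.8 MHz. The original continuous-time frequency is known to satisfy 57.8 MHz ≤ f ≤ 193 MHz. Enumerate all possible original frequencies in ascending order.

108.8 MHz, 110.4 MHz, 163.6 MHz, 165.2 MHz

Frequencies that alias to 0.8 MHz are k·fs ± 0.8 MHz for integer k ≥ 0.
k=0: 0.8 MHz.
k=1: 54 MHz, 55.6 MHz.
k=2: 108.8 MHz, 110.4 MHz.
k=3: 163.6 MHz, 165.2 MHz.
k=4: 218.4 MHz, 220 MHz.
Within [57.8 MHz, 193 MHz]: 108.8 MHz, 110.4 MHz, 163.6 MHz, 165.2 MHz.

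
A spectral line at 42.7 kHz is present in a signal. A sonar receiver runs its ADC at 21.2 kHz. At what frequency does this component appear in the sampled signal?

42.7 kHz mod fs = 0.3 kHz.
0.3 kHz ≤ fs/2 = 10.6 kHz, appears at 0.3 kHz.

0.3 kHz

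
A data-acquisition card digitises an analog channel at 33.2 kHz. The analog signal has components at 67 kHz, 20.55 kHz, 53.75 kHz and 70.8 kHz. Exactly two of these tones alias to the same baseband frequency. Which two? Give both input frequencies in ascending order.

fs/2 = 16.6 kHz.
67 kHz mod fs = 0.6 kHz.
0.6 kHz ≤ fs/2 = 16.6 kHz, appears at 0.6 kHz.
20.55 kHz > fs/2 = 16.6 kHz, folds to fs − 20.55 kHz = 12.65 kHz.
53.75 kHz mod fs = 20.55 kHz.
20.55 kHz > fs/2 = 16.6 kHz, folds to fs − 20.55 kHz = 12.65 kHz.
70.8 kHz mod fs = 4.4 kHz.
4.4 kHz ≤ fs/2 = 16.6 kHz, appears at 4.4 kHz.
20.55 kHz and 53.75 kHz both map to 12.65 kHz.

20.55 kHz, 53.75 kHz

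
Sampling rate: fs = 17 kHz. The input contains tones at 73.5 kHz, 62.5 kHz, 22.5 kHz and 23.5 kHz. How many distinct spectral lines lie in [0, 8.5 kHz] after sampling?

2

fs/2 = 8.5 kHz.
73.5 kHz mod fs = 5.5 kHz.
5.5 kHz ≤ fs/2 = 8.5 kHz, appears at 5.5 kHz.
62.5 kHz mod fs = 11.5 kHz.
11.5 kHz > fs/2 = 8.5 kHz, folds to fs − 11.5 kHz = 5.5 kHz.
22.5 kHz mod fs = 5.5 kHz.
5.5 kHz ≤ fs/2 = 8.5 kHz, appears at 5.5 kHz.
23.5 kHz mod fs = 6.5 kHz.
6.5 kHz ≤ fs/2 = 8.5 kHz, appears at 6.5 kHz.
Distinct values: {5.5 kHz, 6.5 kHz} → 2.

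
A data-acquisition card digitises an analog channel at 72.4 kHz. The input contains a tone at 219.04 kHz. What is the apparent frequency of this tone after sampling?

219.04 kHz mod fs = 1.84 kHz.
1.84 kHz ≤ fs/2 = 36.2 kHz, appears at 1.84 kHz.

1.84 kHz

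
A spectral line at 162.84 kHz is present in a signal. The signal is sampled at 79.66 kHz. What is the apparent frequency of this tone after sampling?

162.84 kHz mod fs = 3.52 kHz.
3.52 kHz ≤ fs/2 = 39.83 kHz, appears at 3.52 kHz.

3.52 kHz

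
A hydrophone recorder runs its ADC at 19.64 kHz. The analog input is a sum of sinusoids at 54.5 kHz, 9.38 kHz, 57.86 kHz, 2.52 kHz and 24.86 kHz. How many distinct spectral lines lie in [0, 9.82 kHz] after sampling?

fs/2 = 9.82 kHz.
54.5 kHz mod fs = 15.22 kHz.
15.22 kHz > fs/2 = 9.82 kHz, folds to fs − 15.22 kHz = 4.42 kHz.
9.38 kHz ≤ fs/2 = 9.82 kHz, passes unchanged.
57.86 kHz mod fs = 18.58 kHz.
18.58 kHz > fs/2 = 9.82 kHz, folds to fs − 18.58 kHz = 1.06 kHz.
2.52 kHz ≤ fs/2 = 9.82 kHz, passes unchanged.
24.86 kHz mod fs = 5.22 kHz.
5.22 kHz ≤ fs/2 = 9.82 kHz, appears at 5.22 kHz.
Distinct values: {1.06 kHz, 2.52 kHz, 4.42 kHz, 5.22 kHz, 9.38 kHz} → 5.

5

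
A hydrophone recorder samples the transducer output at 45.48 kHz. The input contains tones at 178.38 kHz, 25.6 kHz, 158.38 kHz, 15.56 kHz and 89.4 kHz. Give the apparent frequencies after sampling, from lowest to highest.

1.56 kHz, 3.54 kHz, 15.56 kHz, 19.88 kHz, 21.94 kHz

fs/2 = 22.74 kHz.
178.38 kHz mod fs = 41.94 kHz.
41.94 kHz > fs/2 = 22.74 kHz, folds to fs − 41.94 kHz = 3.54 kHz.
25.6 kHz > fs/2 = 22.74 kHz, folds to fs − 25.6 kHz = 19.88 kHz.
158.38 kHz mod fs = 21.94 kHz.
21.94 kHz ≤ fs/2 = 22.74 kHz, appears at 21.94 kHz.
15.56 kHz ≤ fs/2 = 22.74 kHz, passes unchanged.
89.4 kHz mod fs = 43.92 kHz.
43.92 kHz > fs/2 = 22.74 kHz, folds to fs − 43.92 kHz = 1.56 kHz.
Distinct values: {1.56 kHz, 3.54 kHz, 15.56 kHz, 19.88 kHz, 21.94 kHz}.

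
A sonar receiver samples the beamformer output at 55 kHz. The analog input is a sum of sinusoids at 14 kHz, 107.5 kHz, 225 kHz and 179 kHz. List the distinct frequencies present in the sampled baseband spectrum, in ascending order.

fs/2 = 27.5 kHz.
14 kHz ≤ fs/2 = 27.5 kHz, passes unchanged.
107.5 kHz mod fs = 52.5 kHz.
52.5 kHz > fs/2 = 27.5 kHz, folds to fs − 52.5 kHz = 2.5 kHz.
225 kHz mod fs = 5 kHz.
5 kHz ≤ fs/2 = 27.5 kHz, appears at 5 kHz.
179 kHz mod fs = 14 kHz.
14 kHz ≤ fs/2 = 27.5 kHz, appears at 14 kHz.
Distinct values: {2.5 kHz, 5 kHz, 14 kHz}.

2.5 kHz, 5 kHz, 14 kHz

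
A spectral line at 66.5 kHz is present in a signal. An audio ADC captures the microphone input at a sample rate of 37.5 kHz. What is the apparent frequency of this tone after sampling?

66.5 kHz mod fs = 29 kHz.
29 kHz > fs/2 = 18.75 kHz, folds to fs − 29 kHz = 8.5 kHz.

8.5 kHz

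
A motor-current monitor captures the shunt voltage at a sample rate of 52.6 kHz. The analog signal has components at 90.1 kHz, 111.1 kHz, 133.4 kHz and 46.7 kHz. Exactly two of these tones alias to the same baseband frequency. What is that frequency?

5.9 kHz

fs/2 = 26.3 kHz.
90.1 kHz mod fs = 37.5 kHz.
37.5 kHz > fs/2 = 26.3 kHz, folds to fs − 37.5 kHz = 15.1 kHz.
111.1 kHz mod fs = 5.9 kHz.
5.9 kHz ≤ fs/2 = 26.3 kHz, appears at 5.9 kHz.
133.4 kHz mod fs = 28.2 kHz.
28.2 kHz > fs/2 = 26.3 kHz, folds to fs − 28.2 kHz = 24.4 kHz.
46.7 kHz > fs/2 = 26.3 kHz, folds to fs − 46.7 kHz = 5.9 kHz.
46.7 kHz and 111.1 kHz both map to 5.9 kHz.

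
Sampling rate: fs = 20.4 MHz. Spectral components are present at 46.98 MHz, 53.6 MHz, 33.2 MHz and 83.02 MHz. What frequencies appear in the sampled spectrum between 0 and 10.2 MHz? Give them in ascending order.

1.42 MHz, 6.18 MHz, 7.6 MHz

fs/2 = 10.2 MHz.
46.98 MHz mod fs = 6.18 MHz.
6.18 MHz ≤ fs/2 = 10.2 MHz, appears at 6.18 MHz.
53.6 MHz mod fs = 12.8 MHz.
12.8 MHz > fs/2 = 10.2 MHz, folds to fs − 12.8 MHz = 7.6 MHz.
33.2 MHz mod fs = 12.8 MHz.
12.8 MHz > fs/2 = 10.2 MHz, folds to fs − 12.8 MHz = 7.6 MHz.
83.02 MHz mod fs = 1.42 MHz.
1.42 MHz ≤ fs/2 = 10.2 MHz, appears at 1.42 MHz.
Distinct values: {1.42 MHz, 6.18 MHz, 7.6 MHz}.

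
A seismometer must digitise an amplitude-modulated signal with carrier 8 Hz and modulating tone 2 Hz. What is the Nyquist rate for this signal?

20 Hz

AM sidebands sit at fc ± fm = 6 Hz and 10 Hz.
Highest-frequency component: 10 Hz.
Nyquist rate = 2 × 10 Hz = 20 Hz.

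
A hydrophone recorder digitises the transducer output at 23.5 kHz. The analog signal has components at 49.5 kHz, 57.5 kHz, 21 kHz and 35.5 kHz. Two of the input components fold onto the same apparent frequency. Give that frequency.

2.5 kHz

fs/2 = 11.75 kHz.
49.5 kHz mod fs = 2.5 kHz.
2.5 kHz ≤ fs/2 = 11.75 kHz, appears at 2.5 kHz.
57.5 kHz mod fs = 10.5 kHz.
10.5 kHz ≤ fs/2 = 11.75 kHz, appears at 10.5 kHz.
21 kHz > fs/2 = 11.75 kHz, folds to fs − 21 kHz = 2.5 kHz.
35.5 kHz mod fs = 12 kHz.
12 kHz > fs/2 = 11.75 kHz, folds to fs − 12 kHz = 11.5 kHz.
21 kHz and 49.5 kHz both map to 2.5 kHz.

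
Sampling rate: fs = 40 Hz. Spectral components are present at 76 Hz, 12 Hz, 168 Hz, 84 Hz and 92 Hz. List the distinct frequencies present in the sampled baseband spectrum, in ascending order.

4 Hz, 8 Hz, 12 Hz

fs/2 = 20 Hz.
76 Hz mod fs = 36 Hz.
36 Hz > fs/2 = 20 Hz, folds to fs − 36 Hz = 4 Hz.
12 Hz ≤ fs/2 = 20 Hz, passes unchanged.
168 Hz mod fs = 8 Hz.
8 Hz ≤ fs/2 = 20 Hz, appears at 8 Hz.
84 Hz mod fs = 4 Hz.
4 Hz ≤ fs/2 = 20 Hz, appears at 4 Hz.
92 Hz mod fs = 12 Hz.
12 Hz ≤ fs/2 = 20 Hz, appears at 12 Hz.
Distinct values: {4 Hz, 8 Hz, 12 Hz}.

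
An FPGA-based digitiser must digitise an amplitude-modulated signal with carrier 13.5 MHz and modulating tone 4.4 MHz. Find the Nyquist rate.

35.8 MHz

AM sidebands sit at fc ± fm = 9.1 MHz and 17.9 MHz.
Highest-frequency component: 17.9 MHz.
Nyquist rate = 2 × 17.9 MHz = 35.8 MHz.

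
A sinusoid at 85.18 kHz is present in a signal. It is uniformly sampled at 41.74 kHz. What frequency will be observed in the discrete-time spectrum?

1.7 kHz

85.18 kHz mod fs = 1.7 kHz.
1.7 kHz ≤ fs/2 = 20.87 kHz, appears at 1.7 kHz.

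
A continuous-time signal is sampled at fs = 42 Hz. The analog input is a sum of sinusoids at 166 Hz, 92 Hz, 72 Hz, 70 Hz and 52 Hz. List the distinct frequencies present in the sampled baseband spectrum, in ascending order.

fs/2 = 21 Hz.
166 Hz mod fs = 40 Hz.
40 Hz > fs/2 = 21 Hz, folds to fs − 40 Hz = 2 Hz.
92 Hz mod fs = 8 Hz.
8 Hz ≤ fs/2 = 21 Hz, appears at 8 Hz.
72 Hz mod fs = 30 Hz.
30 Hz > fs/2 = 21 Hz, folds to fs − 30 Hz = 12 Hz.
70 Hz mod fs = 28 Hz.
28 Hz > fs/2 = 21 Hz, folds to fs − 28 Hz = 14 Hz.
52 Hz mod fs = 10 Hz.
10 Hz ≤ fs/2 = 21 Hz, appears at 10 Hz.
Distinct values: {2 Hz, 8 Hz, 10 Hz, 12 Hz, 14 Hz}.

2 Hz, 8 Hz, 10 Hz, 12 Hz, 14 Hz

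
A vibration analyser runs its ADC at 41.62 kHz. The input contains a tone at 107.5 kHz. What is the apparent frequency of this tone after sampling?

17.36 kHz

107.5 kHz mod fs = 24.26 kHz.
24.26 kHz > fs/2 = 20.81 kHz, folds to fs − 24.26 kHz = 17.36 kHz.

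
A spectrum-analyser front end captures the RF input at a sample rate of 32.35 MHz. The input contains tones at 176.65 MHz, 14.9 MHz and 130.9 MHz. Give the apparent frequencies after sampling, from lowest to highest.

1.5 MHz, 14.9 MHz

fs/2 = 16.175 MHz.
176.65 MHz mod fs = 14.9 MHz.
14.9 MHz ≤ fs/2 = 16.175 MHz, appears at 14.9 MHz.
14.9 MHz ≤ fs/2 = 16.175 MHz, passes unchanged.
130.9 MHz mod fs = 1.5 MHz.
1.5 MHz ≤ fs/2 = 16.175 MHz, appears at 1.5 MHz.
Distinct values: {1.5 MHz, 14.9 MHz}.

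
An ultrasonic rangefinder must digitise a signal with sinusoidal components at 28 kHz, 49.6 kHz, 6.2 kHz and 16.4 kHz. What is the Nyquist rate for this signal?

Highest-frequency component: 49.6 kHz.
Nyquist rate = 2 × 49.6 kHz = 99.2 kHz.

99.2 kHz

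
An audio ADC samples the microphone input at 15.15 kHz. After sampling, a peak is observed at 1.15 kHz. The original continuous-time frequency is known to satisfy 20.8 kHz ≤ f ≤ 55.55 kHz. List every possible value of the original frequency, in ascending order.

Frequencies that alias to 1.15 kHz are k·fs ± 1.15 kHz for integer k ≥ 0.
k=0: 1.15 kHz.
k=1: 14 kHz, 16.3 kHz.
k=2: 29.15 kHz, 31.45 kHz.
k=3: 44.3 kHz, 46.6 kHz.
k=4: 59.45 kHz, 61.75 kHz.
Within [20.8 kHz, 55.55 kHz]: 29.15 kHz, 31.45 kHz, 44.3 kHz, 46.6 kHz.

29.15 kHz, 31.45 kHz, 44.3 kHz, 46.6 kHz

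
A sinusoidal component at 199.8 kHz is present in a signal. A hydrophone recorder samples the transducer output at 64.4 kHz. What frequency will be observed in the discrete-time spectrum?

199.8 kHz mod fs = 6.6 kHz.
6.6 kHz ≤ fs/2 = 32.2 kHz, appears at 6.6 kHz.

6.6 kHz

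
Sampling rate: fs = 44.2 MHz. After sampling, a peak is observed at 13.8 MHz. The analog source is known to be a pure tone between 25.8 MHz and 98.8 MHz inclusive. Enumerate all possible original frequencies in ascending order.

Frequencies that alias to 13.8 MHz are k·fs ± 13.8 MHz for integer k ≥ 0.
k=0: 13.8 MHz.
k=1: 30.4 MHz, 58 MHz.
k=2: 74.6 MHz, 102.2 MHz.
k=3: 118.8 MHz, 146.4 MHz.
Within [25.8 MHz, 98.8 MHz]: 30.4 MHz, 58 MHz, 74.6 MHz.

30.4 MHz, 58 MHz, 74.6 MHz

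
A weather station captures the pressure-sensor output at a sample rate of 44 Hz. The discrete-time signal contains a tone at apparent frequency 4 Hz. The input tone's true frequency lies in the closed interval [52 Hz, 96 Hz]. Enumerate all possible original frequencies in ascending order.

84 Hz, 92 Hz

Frequencies that alias to 4 Hz are k·fs ± 4 Hz for integer k ≥ 0.
k=0: 4 Hz.
k=1: 40 Hz, 48 Hz.
k=2: 84 Hz, 92 Hz.
k=3: 128 Hz, 136 Hz.
Within [52 Hz, 96 Hz]: 84 Hz, 92 Hz.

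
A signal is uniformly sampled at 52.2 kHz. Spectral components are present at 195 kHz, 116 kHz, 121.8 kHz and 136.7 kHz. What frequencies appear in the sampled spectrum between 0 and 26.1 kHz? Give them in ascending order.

fs/2 = 26.1 kHz.
195 kHz mod fs = 38.4 kHz.
38.4 kHz > fs/2 = 26.1 kHz, folds to fs − 38.4 kHz = 13.8 kHz.
116 kHz mod fs = 11.6 kHz.
11.6 kHz ≤ fs/2 = 26.1 kHz, appears at 11.6 kHz.
121.8 kHz mod fs = 17.4 kHz.
17.4 kHz ≤ fs/2 = 26.1 kHz, appears at 17.4 kHz.
136.7 kHz mod fs = 32.3 kHz.
32.3 kHz > fs/2 = 26.1 kHz, folds to fs − 32.3 kHz = 19.9 kHz.
Distinct values: {11.6 kHz, 13.8 kHz, 17.4 kHz, 19.9 kHz}.

11.6 kHz, 13.8 kHz, 17.4 kHz, 19.9 kHz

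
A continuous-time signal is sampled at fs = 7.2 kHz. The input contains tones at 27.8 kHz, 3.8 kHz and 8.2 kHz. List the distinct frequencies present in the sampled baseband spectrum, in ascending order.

fs/2 = 3.6 kHz.
27.8 kHz mod fs = 6.2 kHz.
6.2 kHz > fs/2 = 3.6 kHz, folds to fs − 6.2 kHz = 1 kHz.
3.8 kHz > fs/2 = 3.6 kHz, folds to fs − 3.8 kHz = 3.4 kHz.
8.2 kHz mod fs = 1 kHz.
1 kHz ≤ fs/2 = 3.6 kHz, appears at 1 kHz.
Distinct values: {1 kHz, 3.4 kHz}.

1 kHz, 3.4 kHz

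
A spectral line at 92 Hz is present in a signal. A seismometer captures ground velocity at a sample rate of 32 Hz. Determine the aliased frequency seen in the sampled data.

4 Hz

92 Hz mod fs = 28 Hz.
28 Hz > fs/2 = 16 Hz, folds to fs − 28 Hz = 4 Hz.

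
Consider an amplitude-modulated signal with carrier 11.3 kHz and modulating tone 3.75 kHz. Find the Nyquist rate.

30.1 kHz

AM sidebands sit at fc ± fm = 7.55 kHz and 15.05 kHz.
Highest-frequency component: 15.05 kHz.
Nyquist rate = 2 × 15.05 kHz = 30.1 kHz.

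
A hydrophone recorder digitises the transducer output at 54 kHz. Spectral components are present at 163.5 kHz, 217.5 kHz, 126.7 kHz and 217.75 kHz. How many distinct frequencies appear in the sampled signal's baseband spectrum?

fs/2 = 27 kHz.
163.5 kHz mod fs = 1.5 kHz.
1.5 kHz ≤ fs/2 = 27 kHz, appears at 1.5 kHz.
217.5 kHz mod fs = 1.5 kHz.
1.5 kHz ≤ fs/2 = 27 kHz, appears at 1.5 kHz.
126.7 kHz mod fs = 18.7 kHz.
18.7 kHz ≤ fs/2 = 27 kHz, appears at 18.7 kHz.
217.75 kHz mod fs = 1.75 kHz.
1.75 kHz ≤ fs/2 = 27 kHz, appears at 1.75 kHz.
Distinct values: {1.5 kHz, 1.75 kHz, 18.7 kHz} → 3.

3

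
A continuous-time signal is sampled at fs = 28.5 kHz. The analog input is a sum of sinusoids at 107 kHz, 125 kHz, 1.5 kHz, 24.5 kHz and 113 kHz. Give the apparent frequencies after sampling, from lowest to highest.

fs/2 = 14.25 kHz.
107 kHz mod fs = 21.5 kHz.
21.5 kHz > fs/2 = 14.25 kHz, folds to fs − 21.5 kHz = 7 kHz.
125 kHz mod fs = 11 kHz.
11 kHz ≤ fs/2 = 14.25 kHz, appears at 11 kHz.
1.5 kHz ≤ fs/2 = 14.25 kHz, passes unchanged.
24.5 kHz > fs/2 = 14.25 kHz, folds to fs − 24.5 kHz = 4 kHz.
113 kHz mod fs = 27.5 kHz.
27.5 kHz > fs/2 = 14.25 kHz, folds to fs − 27.5 kHz = 1 kHz.
Distinct values: {1 kHz, 1.5 kHz, 4 kHz, 7 kHz, 11 kHz}.

1 kHz, 1.5 kHz, 4 kHz, 7 kHz, 11 kHz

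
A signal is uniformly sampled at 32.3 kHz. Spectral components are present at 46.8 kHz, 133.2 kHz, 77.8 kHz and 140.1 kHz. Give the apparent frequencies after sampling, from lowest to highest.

fs/2 = 16.15 kHz.
46.8 kHz mod fs = 14.5 kHz.
14.5 kHz ≤ fs/2 = 16.15 kHz, appears at 14.5 kHz.
133.2 kHz mod fs = 4 kHz.
4 kHz ≤ fs/2 = 16.15 kHz, appears at 4 kHz.
77.8 kHz mod fs = 13.2 kHz.
13.2 kHz ≤ fs/2 = 16.15 kHz, appears at 13.2 kHz.
140.1 kHz mod fs = 10.9 kHz.
10.9 kHz ≤ fs/2 = 16.15 kHz, appears at 10.9 kHz.
Distinct values: {4 kHz, 10.9 kHz, 13.2 kHz, 14.5 kHz}.

4 kHz, 10.9 kHz, 13.2 kHz, 14.5 kHz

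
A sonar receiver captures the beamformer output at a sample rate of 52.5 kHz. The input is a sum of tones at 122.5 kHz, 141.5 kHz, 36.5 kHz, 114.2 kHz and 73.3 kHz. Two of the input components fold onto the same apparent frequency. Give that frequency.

fs/2 = 26.25 kHz.
122.5 kHz mod fs = 17.5 kHz.
17.5 kHz ≤ fs/2 = 26.25 kHz, appears at 17.5 kHz.
141.5 kHz mod fs = 36.5 kHz.
36.5 kHz > fs/2 = 26.25 kHz, folds to fs − 36.5 kHz = 16 kHz.
36.5 kHz > fs/2 = 26.25 kHz, folds to fs − 36.5 kHz = 16 kHz.
114.2 kHz mod fs = 9.2 kHz.
9.2 kHz ≤ fs/2 = 26.25 kHz, appears at 9.2 kHz.
73.3 kHz mod fs = 20.8 kHz.
20.8 kHz ≤ fs/2 = 26.25 kHz, appears at 20.8 kHz.
36.5 kHz and 141.5 kHz both map to 16 kHz.

16 kHz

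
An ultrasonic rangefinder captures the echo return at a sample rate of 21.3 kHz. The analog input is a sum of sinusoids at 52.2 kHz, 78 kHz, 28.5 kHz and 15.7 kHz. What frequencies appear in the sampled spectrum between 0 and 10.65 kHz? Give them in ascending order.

fs/2 = 10.65 kHz.
52.2 kHz mod fs = 9.6 kHz.
9.6 kHz ≤ fs/2 = 10.65 kHz, appears at 9.6 kHz.
78 kHz mod fs = 14.1 kHz.
14.1 kHz > fs/2 = 10.65 kHz, folds to fs − 14.1 kHz = 7.2 kHz.
28.5 kHz mod fs = 7.2 kHz.
7.2 kHz ≤ fs/2 = 10.65 kHz, appears at 7.2 kHz.
15.7 kHz > fs/2 = 10.65 kHz, folds to fs − 15.7 kHz = 5.6 kHz.
Distinct values: {5.6 kHz, 7.2 kHz, 9.6 kHz}.

5.6 kHz, 7.2 kHz, 9.6 kHz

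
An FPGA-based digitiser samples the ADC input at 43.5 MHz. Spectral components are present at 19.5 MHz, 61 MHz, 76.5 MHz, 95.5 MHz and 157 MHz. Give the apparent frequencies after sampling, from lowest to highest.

8.5 MHz, 10.5 MHz, 17 MHz, 17.5 MHz, 19.5 MHz

fs/2 = 21.75 MHz.
19.5 MHz ≤ fs/2 = 21.75 MHz, passes unchanged.
61 MHz mod fs = 17.5 MHz.
17.5 MHz ≤ fs/2 = 21.75 MHz, appears at 17.5 MHz.
76.5 MHz mod fs = 33 MHz.
33 MHz > fs/2 = 21.75 MHz, folds to fs − 33 MHz = 10.5 MHz.
95.5 MHz mod fs = 8.5 MHz.
8.5 MHz ≤ fs/2 = 21.75 MHz, appears at 8.5 MHz.
157 MHz mod fs = 26.5 MHz.
26.5 MHz > fs/2 = 21.75 MHz, folds to fs − 26.5 MHz = 17 MHz.
Distinct values: {8.5 MHz, 10.5 MHz, 17 MHz, 17.5 MHz, 19.5 MHz}.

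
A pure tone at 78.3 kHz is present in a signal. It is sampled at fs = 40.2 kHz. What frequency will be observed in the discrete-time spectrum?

2.1 kHz

78.3 kHz mod fs = 38.1 kHz.
38.1 kHz > fs/2 = 20.1 kHz, folds to fs − 38.1 kHz = 2.1 kHz.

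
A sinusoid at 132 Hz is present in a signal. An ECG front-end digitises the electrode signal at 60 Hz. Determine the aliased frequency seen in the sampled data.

12 Hz

132 Hz mod fs = 12 Hz.
12 Hz ≤ fs/2 = 30 Hz, appears at 12 Hz.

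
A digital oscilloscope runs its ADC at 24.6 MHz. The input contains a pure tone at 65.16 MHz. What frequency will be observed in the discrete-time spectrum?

65.16 MHz mod fs = 15.96 MHz.
15.96 MHz > fs/2 = 12.3 MHz, folds to fs − 15.96 MHz = 8.64 MHz.

8.64 MHz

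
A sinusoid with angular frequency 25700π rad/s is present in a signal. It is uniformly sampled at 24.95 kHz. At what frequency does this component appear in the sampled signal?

12.1 kHz

ω = 25700π rad/s → f = ω/(2π) = 12850 Hz = 12.85 kHz.
12.85 kHz > fs/2 = 12.475 kHz, folds to fs − 12.85 kHz = 12.1 kHz.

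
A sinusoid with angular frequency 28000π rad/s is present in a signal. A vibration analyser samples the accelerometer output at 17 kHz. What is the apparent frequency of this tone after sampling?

3 kHz

ω = 28000π rad/s → f = ω/(2π) = 14000 Hz = 14 kHz.
14 kHz > fs/2 = 8.5 kHz, folds to fs − 14 kHz = 3 kHz.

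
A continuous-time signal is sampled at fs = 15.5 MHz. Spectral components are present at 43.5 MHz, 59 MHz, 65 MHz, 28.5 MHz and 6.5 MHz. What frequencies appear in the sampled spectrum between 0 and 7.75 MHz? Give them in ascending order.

fs/2 = 7.75 MHz.
43.5 MHz mod fs = 12.5 MHz.
12.5 MHz > fs/2 = 7.75 MHz, folds to fs − 12.5 MHz = 3 MHz.
59 MHz mod fs = 12.5 MHz.
12.5 MHz > fs/2 = 7.75 MHz, folds to fs − 12.5 MHz = 3 MHz.
65 MHz mod fs = 3 MHz.
3 MHz ≤ fs/2 = 7.75 MHz, appears at 3 MHz.
28.5 MHz mod fs = 13 MHz.
13 MHz > fs/2 = 7.75 MHz, folds to fs − 13 MHz = 2.5 MHz.
6.5 MHz ≤ fs/2 = 7.75 MHz, passes unchanged.
Distinct values: {2.5 MHz, 3 MHz, 6.5 MHz}.

2.5 MHz, 3 MHz, 6.5 MHz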